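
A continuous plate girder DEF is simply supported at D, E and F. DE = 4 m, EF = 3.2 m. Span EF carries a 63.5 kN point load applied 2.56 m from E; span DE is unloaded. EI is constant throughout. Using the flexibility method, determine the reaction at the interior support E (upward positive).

Release continuity at E by inserting a hinge; the redundant is the internal moment M_E. The primary structure is two simply-supported spans DE and EF.
Discontinuity in slope at E on the released structure — sum the simple-span end rotations:
  span EF: point load 63.5 at a = 2.56: Pab(L + b)/(6LEI) = 20.81/EI
  relative rotation θ_0 = (0 + 20.81)/EI = 20.81/EI
A unit hogging moment at E produces rotation L₁/(3EI) + L₂/(3EI) = 2.4/EI.
Slope continuity at E: θ_0 = M_E·2.4/EI, so M_E = 20.81/2.4 = 8.67 kN·m (hogging).
Span DE, ΣM about D with M_E applied at E: R_E^{DE}·4 = 0 + 8.67, so R_E^{DE} = 2.167 kN and R_D = 0 − 2.167 = -2.167 kN.
Span EF, ΣM about F: R_E^{EF}·3.2 = 40.64 + 8.67, so R_E^{EF} = 15.41 kN and R_F = 63.5 − 15.41 = 48.09 kN.
R_E = 2.167 + 15.41 = 17.58 kN.

R_E = 17.58 kN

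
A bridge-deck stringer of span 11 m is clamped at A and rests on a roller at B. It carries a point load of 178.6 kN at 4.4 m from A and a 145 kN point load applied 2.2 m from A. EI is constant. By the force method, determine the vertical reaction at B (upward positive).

R_B = 45.27 kN

Release the roller at B. Primary structure: cantilever fixed at A.
Deflection at B on the released cantilever, summing each load's contribution:
  point load 178.6 at a = 4.4: Pa²(3L − a)/(6EI) = 16482/EI
  point load 145 at a = 2.2: Pa²(3L − a)/(6EI) = 3603/EI
  δ_0 = 20084/EI
Flexibility coefficient — unit upward force at B: δ_{BB} = L³/(3EI) = 443.7/EI.
Compatibility at B: δ_0 − R_B·δ_{BB} = 0, so R_B = 20084/443.7 = 45.27 kN.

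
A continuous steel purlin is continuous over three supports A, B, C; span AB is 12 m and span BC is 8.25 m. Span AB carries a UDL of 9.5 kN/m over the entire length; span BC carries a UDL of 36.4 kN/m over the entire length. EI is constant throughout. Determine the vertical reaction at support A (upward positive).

R_A = 38.04 kN

Release continuity at B by inserting a hinge; the redundant is the internal moment M_B. The primary structure is two simply-supported spans AB and BC.
End slopes at the hinge B, treating each span as simply supported:
  span AB: UDL 9.5: wL³/(24EI) = 684/EI
  span BC: UDL 36.4: wL³/(24EI) = 851.6/EI
  relative rotation θ_0 = (684 + 851.6)/EI = 1536/EI
A unit hogging moment at B produces rotation L₁/(3EI) + L₂/(3EI) = 6.75/EI.
Compatibility: M_B·(L₁+L₂)/(3EI) = θ_0, giving M_B = 227.5 kN·m (hogging).
Span AB, ΣM about A with M_B applied at B: R_B^{AB}·12 = 684 + 227.5, so R_B^{AB} = 75.96 kN and R_A = 114 − 75.96 = 38.04 kN.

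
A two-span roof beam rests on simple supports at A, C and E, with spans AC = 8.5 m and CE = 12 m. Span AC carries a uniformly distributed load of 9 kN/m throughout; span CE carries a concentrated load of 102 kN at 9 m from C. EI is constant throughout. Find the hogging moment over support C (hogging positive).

M_C = 117.7 kN·m

Take M_C as the redundant. Released structure: two simple spans AC and CE with a hinge at C.
End slopes at the hinge C, treating each span as simply supported:
  span AC: UDL 9: wL³/(24EI) = 230.3/EI
  span CE: point load 102 at a = 9: Pab(L + b)/(6LEI) = 573.8/EI
  relative rotation θ_0 = (230.3 + 573.8)/EI = 804/EI
A unit hogging moment at C produces rotation L₁/(3EI) + L₂/(3EI) = 6.833/EI.
Slope continuity at C: θ_0 = M_C·6.833/EI, so M_C = 804/6.833 = 117.7 kN·m (hogging).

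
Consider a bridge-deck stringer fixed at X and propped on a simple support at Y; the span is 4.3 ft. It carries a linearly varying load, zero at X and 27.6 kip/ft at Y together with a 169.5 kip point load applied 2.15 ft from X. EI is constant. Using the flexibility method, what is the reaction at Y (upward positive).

Remove the prop at Y; the released (primary) structure is a cantilever built in at X.
Deflection at Y on the released cantilever, summing each load's contribution:
  triangular load, peak 27.6 at the free end: 11w₀L⁴/(120EI) = 865/EI
  point load 169.5 at a = 2.15: Pa²(3L − a)/(6EI) = 1404/EI
  δ_0 = 2269/EI
Flexibility coefficient — unit upward force at Y: δ_{YY} = L³/(3EI) = 26.5/EI.
Compatibility at Y: δ_0 − R_Y·δ_{YY} = 0, so R_Y = 2269/26.5 = 85.61 kip.

R_Y = 85.61 kip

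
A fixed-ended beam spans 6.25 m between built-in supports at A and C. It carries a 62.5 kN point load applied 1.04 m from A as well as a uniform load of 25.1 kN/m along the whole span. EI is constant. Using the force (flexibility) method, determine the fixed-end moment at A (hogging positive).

Release both end moments; the primary structure is a simply-supported span AC with redundants M_A and M_C.
Simple-span end rotations at A and C under the given loads:
  at A: point load 62.5 at a = 1.04: Pab(L + b)/(6LEI) = 103.5/EI
  at C: point load 62.5 at a = 1.04: Pab(L + a)/(6LEI) = 65.83/EI
  at A: UDL 25.1: wL³/(24EI) = 255.3/EI
  at C: UDL 25.1: wL³/(24EI) = 255.3/EI
  θ_A0 = 358.8/EI,  θ_C0 = 321.2/EI
Flexibility coefficients: a unit moment at one end gives L/(3EI) there and L/(6EI) at the far end, so f₁₁ = f₂₂ = 2.083/EI and f₁₂ = f₂₁ = 1.042/EI.
Compatibility — zero rotation at each built-in end:
  2.083 M_A + 1.042 M_C = 358.8
  1.042 M_A + 2.083 M_C = 321.2
Solving the pair gives M_A = 126.9 kN·m and M_C = 90.72 kN·m (hogging).

M_A = 126.9 kN·m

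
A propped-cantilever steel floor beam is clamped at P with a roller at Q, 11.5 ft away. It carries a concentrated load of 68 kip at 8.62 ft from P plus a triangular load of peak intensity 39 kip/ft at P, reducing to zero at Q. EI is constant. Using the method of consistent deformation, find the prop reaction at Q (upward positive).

R_Q = 87.84 kip

Release the roller at Q. Primary structure: cantilever fixed at P.
Primary-structure tip deflection at Q by superposition:
  point load 68 at a = 8.62: Pa²(3L − a)/(6EI) = 21794/EI
  triangular load, peak 39 at the fixed end: w₀L⁴/(30EI) = 22737/EI
  δ_0 = 44531/EI
Flexibility coefficient — unit upward force at Q: δ_{QQ} = L³/(3EI) = 507/EI.
Compatibility at Q: δ_0 − R_Q·δ_{QQ} = 0, so R_Q = 44531/507 = 87.84 kip.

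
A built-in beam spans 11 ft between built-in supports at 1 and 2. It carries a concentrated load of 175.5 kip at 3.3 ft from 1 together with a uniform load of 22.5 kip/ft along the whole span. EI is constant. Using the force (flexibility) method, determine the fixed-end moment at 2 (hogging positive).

Take the two fixed-end moments M_1, M_2 as redundants; the released structure is the simple span 12.
Simple-span end rotations at 1 and 2 under the given loads:
  at 1: point load 175.5 at a = 3.3: Pab(L + b)/(6LEI) = 1264/EI
  at 2: point load 175.5 at a = 3.3: Pab(L + a)/(6LEI) = 966.2/EI
  at 1: UDL 22.5: wL³/(24EI) = 1248/EI
  at 2: UDL 22.5: wL³/(24EI) = 1248/EI
  θ_10 = 2511/EI,  θ_20 = 2214/EI
Flexibility coefficients: a unit moment at one end gives L/(3EI) there and L/(6EI) at the far end, so f₁₁ = f₂₂ = 3.667/EI and f₁₂ = f₂₁ = 1.833/EI.
Compatibility — zero rotation at each built-in end:
  3.667 M_1 + 1.833 M_2 = 2511
  1.833 M_1 + 3.667 M_2 = 2214
Solving the pair gives M_1 = 510.7 kip·ft and M_2 = 348.5 kip·ft (hogging).

M_2 = 348.5 kip·ft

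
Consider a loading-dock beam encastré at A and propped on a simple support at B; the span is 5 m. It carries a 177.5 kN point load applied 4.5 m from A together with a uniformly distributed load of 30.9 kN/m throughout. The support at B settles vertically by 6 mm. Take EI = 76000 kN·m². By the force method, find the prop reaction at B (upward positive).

R_B = 198 kN

Choose R_B as the redundant. The primary structure is the cantilever fixed at A.
Primary-structure tip deflection at B by superposition:
  point load 177.5 at a = 4.5: Pa²(3L − a)/(6EI) = 6290/EI
  UDL 30.9: wL⁴/(8EI) = 2414/EI
  δ_0 = 8704/EI
Flexibility coefficient — unit upward force at B: δ_{BB} = L³/(3EI) = 41.67/EI.
With EI = 76000 kN·m²: δ_0 = 0.11453 m and δ_{BB} = 0.000548 m/kN.
Compatibility — the beam at B must follow the support down by 0.006 m: δ_0 − R_B·δ_{BB} = 0.006, so R_B = (0.11453 − 0.006)/0.000548 = 198 kN.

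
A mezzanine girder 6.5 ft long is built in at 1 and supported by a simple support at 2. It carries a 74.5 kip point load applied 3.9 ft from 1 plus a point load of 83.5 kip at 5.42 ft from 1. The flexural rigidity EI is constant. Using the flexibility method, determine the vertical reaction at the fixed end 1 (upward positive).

R_1 = 62.94 kip

Choose R_2 as the redundant. The primary structure is the cantilever fixed at 1.
Primary-structure tip deflection at 2 by superposition:
  point load 74.5 at a = 3.9: Pa²(3L − a)/(6EI) = 2946/EI
  point load 83.5 at a = 5.42: Pa²(3L − a)/(6EI) = 5756/EI
  δ_0 = 8702/EI
Flexibility coefficient — unit upward force at 2: δ_{22} = L³/(3EI) = 91.54/EI.
The prop prevents deflection at 2: R_2 = δ_0/δ_{22} = 8702/91.54 = 95.06 kip.
Vertical equilibrium: R_1 = ΣP − R_2 = 158 − 95.06 = 62.94 kip.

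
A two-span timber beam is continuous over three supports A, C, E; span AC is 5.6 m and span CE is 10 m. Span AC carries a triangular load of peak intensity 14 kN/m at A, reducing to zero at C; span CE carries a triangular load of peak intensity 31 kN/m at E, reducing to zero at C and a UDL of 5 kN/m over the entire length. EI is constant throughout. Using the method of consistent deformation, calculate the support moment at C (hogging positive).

Insert a hinge at C; M_C is the redundant, and each span becomes simply supported.
End slopes at the hinge C, treating each span as simply supported:
  span AC: triangular load, peak 14: 7w₀L³/(360EI) = 47.81/EI
  span CE: triangular load, peak 31: 7w₀L³/(360EI) = 602.8/EI
  span CE: UDL 5: wL³/(24EI) = 208.3/EI
  relative rotation θ_0 = (47.81 + 811.1)/EI = 858.9/EI
A unit hogging moment at C produces rotation L₁/(3EI) + L₂/(3EI) = 5.2/EI.
Compatibility: M_C·(L₁+L₂)/(3EI) = θ_0, giving M_C = 165.2 kN·m (hogging).

M_C = 165.2 kN·m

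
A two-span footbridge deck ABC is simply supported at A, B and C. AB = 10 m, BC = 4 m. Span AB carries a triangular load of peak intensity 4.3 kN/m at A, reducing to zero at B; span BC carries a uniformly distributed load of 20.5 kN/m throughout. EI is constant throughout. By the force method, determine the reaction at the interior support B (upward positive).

Take M_B as the redundant. Released structure: two simple spans AB and BC with a hinge at B.
Rotations at B on the released spans (each span's end-slope, ×1/EI):
  span AB: triangular load, peak 4.3: 7w₀L³/(360EI) = 83.61/EI
  span BC: UDL 20.5: wL³/(24EI) = 54.67/EI
  relative rotation θ_0 = (83.61 + 54.67)/EI = 138.3/EI
A unit hogging moment at B produces rotation L₁/(3EI) + L₂/(3EI) = 4.667/EI.
Compatibility: M_B·(L₁+L₂)/(3EI) = θ_0, giving M_B = 29.63 kN·m (hogging).
Span AB, ΣM about A with M_B applied at B: R_B^{AB}·10 = 71.67 + 29.63, so R_B^{AB} = 10.13 kN and R_A = 21.5 − 10.13 = 11.37 kN.
Span BC, ΣM about C: R_B^{BC}·4 = 164 + 29.63, so R_B^{BC} = 48.41 kN and R_C = 82 − 48.41 = 33.59 kN.
R_B = 10.13 + 48.41 = 58.54 kN.

R_B = 58.54 kN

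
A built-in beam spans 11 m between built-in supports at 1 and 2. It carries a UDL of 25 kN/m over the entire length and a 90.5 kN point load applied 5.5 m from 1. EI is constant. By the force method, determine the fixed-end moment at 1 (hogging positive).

M_1 = 376.5 kN·m

Release both end moments; the primary structure is a simply-supported span 12 with redundants M_1 and M_2.
End rotations of the released simple span under the applied load (×1/EI):
  at 1: UDL 25: wL³/(24EI) = 1386/EI
  at 2: UDL 25: wL³/(24EI) = 1386/EI
  at 1: point load 90.5 at a = 5.5: Pab(L + b)/(6LEI) = 684.4/EI
  at 2: point load 90.5 at a = 5.5: Pab(L + a)/(6LEI) = 684.4/EI
  θ_10 = 2071/EI,  θ_20 = 2071/EI
Flexibility coefficients: a unit moment at one end gives L/(3EI) there and L/(6EI) at the far end, so f₁₁ = f₂₂ = 3.667/EI and f₁₂ = f₂₁ = 1.833/EI.
Compatibility — zero rotation at each built-in end:
  3.667 M_1 + 1.833 M_2 = 2071
  1.833 M_1 + 3.667 M_2 = 2071
Solving the pair gives M_1 = 376.5 kN·m and M_2 = 376.5 kN·m (hogging).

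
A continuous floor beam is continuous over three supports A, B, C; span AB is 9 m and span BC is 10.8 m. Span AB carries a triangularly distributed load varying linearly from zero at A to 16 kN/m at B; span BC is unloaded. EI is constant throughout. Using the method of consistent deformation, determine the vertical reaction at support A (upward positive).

R_A = 19.64 kN

Insert a hinge at B; M_B is the redundant, and each span becomes simply supported.
Discontinuity in slope at B on the released structure — sum the simple-span end rotations:
  span AB: triangular load, peak 16: w₀L³/(45EI) = 259.2/EI
  relative rotation θ_0 = (259.2 + 0)/EI = 259.2/EI
A unit hogging moment at B produces rotation L₁/(3EI) + L₂/(3EI) = 6.6/EI.
Slope continuity at B: θ_0 = M_B·6.6/EI, so M_B = 259.2/6.6 = 39.27 kN·m (hogging).
Span AB, ΣM about A with M_B applied at B: R_B^{AB}·9 = 432 + 39.27, so R_B^{AB} = 52.36 kN and R_A = 72 − 52.36 = 19.64 kN.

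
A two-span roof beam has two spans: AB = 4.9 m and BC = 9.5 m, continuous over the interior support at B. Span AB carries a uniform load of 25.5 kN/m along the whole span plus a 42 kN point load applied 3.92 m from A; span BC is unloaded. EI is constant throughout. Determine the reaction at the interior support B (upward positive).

Release continuity at B by inserting a hinge; the redundant is the internal moment M_B. The primary structure is two simply-supported spans AB and BC.
Discontinuity in slope at B on the released structure — sum the simple-span end rotations:
  span AB: UDL 25.5: wL³/(24EI) = 125/EI
  span AB: point load 42 at a = 3.92: Pab(L + a)/(6LEI) = 48.4/EI
  relative rotation θ_0 = (173.4 + 0)/EI = 173.4/EI
A unit hogging moment at B produces rotation L₁/(3EI) + L₂/(3EI) = 4.8/EI.
Slope continuity at B: θ_0 = M_B·4.8/EI, so M_B = 173.4/4.8 = 36.13 kN·m (hogging).
Span AB, ΣM about A with M_B applied at B: R_B^{AB}·4.9 = 470.8 + 36.13, so R_B^{AB} = 103.4 kN and R_A = 166.9 − 103.4 = 63.5 kN.
Span BC, ΣM about C: R_B^{BC}·9.5 = 0 + 36.13, so R_B^{BC} = 3.803 kN and R_C = 0 − 3.803 = -3.803 kN.
R_B = 103.4 + 3.803 = 107.3 kN.

R_B = 107.3 kN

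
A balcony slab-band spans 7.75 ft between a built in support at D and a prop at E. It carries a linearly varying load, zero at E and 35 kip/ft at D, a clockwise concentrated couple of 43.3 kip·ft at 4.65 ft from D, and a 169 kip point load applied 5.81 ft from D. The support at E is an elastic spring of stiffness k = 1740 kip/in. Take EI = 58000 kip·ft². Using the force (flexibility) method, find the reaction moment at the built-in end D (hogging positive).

M_D = 301.8 kip·ft

Choose R_E as the redundant. The primary structure is the cantilever fixed at D.
Primary-structure tip deflection at E by superposition:
  triangular load, peak 35 at the fixed end: w₀L⁴/(30EI) = 4209/EI
  clockwise couple 43.3 at a = 4.65: M₀a(2L − a)/(2EI) = 1092/EI
  point load 169 at a = 5.81: Pa²(3L − a)/(6EI) = 16582/EI
  δ_0 = 21883/EI
Tip deflection under a unit load at E: L³/(3EI) = 155.2/EI.
With EI = 58000 kip·ft²: δ_0 = 0.37729 ft and δ_{EE} = 0.002675 ft/kip.
Compatibility — the spring shortens by R_E/k under the reaction it provides: δ_0 − R_E·δ_{EE} = R_E/k. With 1/k = 1/(1740×12) ft/kip = 0.000048 ft/kip, R_E = δ_0 / (δ_{EE} + 1/k) = 0.37729 / (0.002675 + 0.000048) = 138.6 kip.
Moment equilibrium about D: M_D = Σ(load moments about D) − R_E·L = 1376 − 138.6×7.75 = 301.8 kip·ft.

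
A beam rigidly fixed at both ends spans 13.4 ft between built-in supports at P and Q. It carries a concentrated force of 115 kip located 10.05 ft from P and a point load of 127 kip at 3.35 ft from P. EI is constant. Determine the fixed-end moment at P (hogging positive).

Take the two fixed-end moments M_P, M_Q as redundants; the released structure is the simple span PQ.
End rotations of the released simple span under the applied load (×1/EI):
  at P: point load 115 at a = 10.05: Pab(L + b)/(6LEI) = 806.6/EI
  at Q: point load 115 at a = 10.05: Pab(L + a)/(6LEI) = 1129/EI
  at P: point load 127 at a = 3.35: Pab(L + b)/(6LEI) = 1247/EI
  at Q: point load 127 at a = 3.35: Pab(L + a)/(6LEI) = 890.8/EI
  θ_P0 = 2054/EI,  θ_Q0 = 2020/EI
Flexibility coefficients: a unit moment at one end gives L/(3EI) there and L/(6EI) at the far end, so f₁₁ = f₂₂ = 4.467/EI and f₁₂ = f₂₁ = 2.233/EI.
Compatibility — zero rotation at each built-in end:
  4.467 M_P + 2.233 M_Q = 2054
  2.233 M_P + 4.467 M_Q = 2020
Solving the pair gives M_P = 311.6 kip·ft and M_Q = 296.5 kip·ft (hogging).

M_P = 311.6 kip·ft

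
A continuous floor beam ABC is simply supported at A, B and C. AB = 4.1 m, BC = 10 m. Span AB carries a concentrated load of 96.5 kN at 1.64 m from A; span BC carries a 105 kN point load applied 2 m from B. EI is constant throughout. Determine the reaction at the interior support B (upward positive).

R_B = 166.1 kN

Insert a hinge at B; M_B is the redundant, and each span becomes simply supported.
Discontinuity in slope at B on the released structure — sum the simple-span end rotations:
  span AB: point load 96.5 at a = 1.64: Pab(L + a)/(6LEI) = 90.84/EI
  span BC: point load 105 at a = 2: Pab(L + b)/(6LEI) = 504/EI
  relative rotation θ_0 = (90.84 + 504)/EI = 594.8/EI
A unit hogging moment at B produces rotation L₁/(3EI) + L₂/(3EI) = 4.7/EI.
Slope continuity at B: θ_0 = M_B·4.7/EI, so M_B = 594.8/4.7 = 126.6 kN·m (hogging).
Span AB, ΣM about A with M_B applied at B: R_B^{AB}·4.1 = 158.3 + 126.6, so R_B^{AB} = 69.47 kN and R_A = 96.5 − 69.47 = 27.03 kN.
Span BC, ΣM about C: R_B^{BC}·10 = 840 + 126.6, so R_B^{BC} = 96.66 kN and R_C = 105 − 96.66 = 8.344 kN.
R_B = 69.47 + 96.66 = 166.1 kN.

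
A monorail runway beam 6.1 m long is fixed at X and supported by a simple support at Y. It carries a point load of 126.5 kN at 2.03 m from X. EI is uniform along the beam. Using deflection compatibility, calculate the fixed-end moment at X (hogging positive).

M_X = 142.8 kN·m

Release the roller at Y. Primary structure: cantilever fixed at X.
Primary-structure tip deflection at Y by superposition:
  point load 126.5 at a = 2.03: Pa²(3L − a)/(6EI) = 1414/EI
Flexibility coefficient — unit upward force at Y: δ_{YY} = L³/(3EI) = 75.66/EI.
Compatibility at Y: δ_0 − R_Y·δ_{YY} = 0, so R_Y = 1414/75.66 = 18.68 kN.
Moment equilibrium about X: M_X = Σ(load moments about X) − R_Y·L = 256.8 − 18.68×6.1 = 142.8 kN·m.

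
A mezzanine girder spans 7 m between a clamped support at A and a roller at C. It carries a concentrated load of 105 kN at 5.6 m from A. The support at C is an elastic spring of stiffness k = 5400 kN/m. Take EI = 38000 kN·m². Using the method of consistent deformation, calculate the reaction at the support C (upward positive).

Take the reaction at C as the redundant and release it; the primary structure is a cantilever fixed at A.
Downward deflection at the released point C due to the loads:
  point load 105 at a = 5.6: Pa²(3L − a)/(6EI) = 8452/EI
Flexibility coefficient — unit upward force at C: δ_{CC} = L³/(3EI) = 114.3/EI.
With EI = 38000 kN·m²: δ_0 = 0.22241 m and δ_{CC} = 0.003009 m/kN.
Compatibility — the spring shortens by R_C/k under the reaction it provides: δ_0 − R_C·δ_{CC} = R_C/k. With 1/k = 0.000185 m/kN, R_C = δ_0 / (δ_{CC} + 1/k) = 0.22241 / (0.003009 + 0.000185) = 69.63 kN.

R_C = 69.63 kN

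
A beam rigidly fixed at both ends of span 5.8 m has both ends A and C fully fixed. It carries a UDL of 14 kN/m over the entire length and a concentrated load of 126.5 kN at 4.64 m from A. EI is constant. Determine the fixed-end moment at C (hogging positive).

Release both end moments; the primary structure is a simply-supported span AC with redundants M_A and M_C.
Simple-span end rotations at A and C under the given loads:
  at A: UDL 14: wL³/(24EI) = 113.8/EI
  at C: UDL 14: wL³/(24EI) = 113.8/EI
  at A: point load 126.5 at a = 4.64: Pab(L + b)/(6LEI) = 136.2/EI
  at C: point load 126.5 at a = 4.64: Pab(L + a)/(6LEI) = 204.3/EI
  θ_A0 = 250/EI,  θ_C0 = 318.1/EI
Flexibility coefficients: a unit moment at one end gives L/(3EI) there and L/(6EI) at the far end, so f₁₁ = f₂₂ = 1.933/EI and f₁₂ = f₂₁ = 0.9667/EI.
Compatibility — zero rotation at each built-in end:
  1.933 M_A + 0.9667 M_C = 250
  0.9667 M_A + 1.933 M_C = 318.1
Solving the pair gives M_A = 62.73 kN·m and M_C = 133.2 kN·m (hogging).

M_C = 133.2 kN·m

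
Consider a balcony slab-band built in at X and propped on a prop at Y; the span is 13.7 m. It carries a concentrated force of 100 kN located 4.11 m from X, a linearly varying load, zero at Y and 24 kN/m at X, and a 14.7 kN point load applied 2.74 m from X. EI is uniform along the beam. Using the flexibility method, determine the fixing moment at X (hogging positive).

M_X = 573.8 kN·m

Release the roller at Y. Primary structure: cantilever fixed at X.
Primary-structure tip deflection at Y by superposition:
  point load 100 at a = 4.11: Pa²(3L − a)/(6EI) = 10414/EI
  triangular load, peak 24 at the fixed end: w₀L⁴/(30EI) = 28182/EI
  point load 14.7 at a = 2.74: Pa²(3L − a)/(6EI) = 705.6/EI
  δ_0 = 39302/EI
Tip deflection under a unit load at Y: L³/(3EI) = 857.1/EI.
The prop prevents deflection at Y: R_Y = δ_0/δ_{YY} = 39302/857.1 = 45.85 kN.
Moment equilibrium about X: M_X = Σ(load moments about X) − R_Y·L = 1202 − 45.85×13.7 = 573.8 kN·m.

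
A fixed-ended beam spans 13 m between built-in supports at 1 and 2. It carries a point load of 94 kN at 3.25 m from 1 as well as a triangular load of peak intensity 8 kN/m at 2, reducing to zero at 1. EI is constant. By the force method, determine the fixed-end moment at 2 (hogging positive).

Release both end moments; the primary structure is a simply-supported span 12 with redundants M_1 and M_2.
Simple-span end rotations at 1 and 2 under the given loads:
  at 1: point load 94 at a = 3.25: Pab(L + b)/(6LEI) = 868.8/EI
  at 2: point load 94 at a = 3.25: Pab(L + a)/(6LEI) = 620.5/EI
  at 1: triangular load, peak 8: 7w₀L³/(360EI) = 341.8/EI
  at 2: triangular load, peak 8: w₀L³/(45EI) = 390.6/EI
  θ_10 = 1211/EI,  θ_20 = 1011/EI
Flexibility coefficients: a unit moment at one end gives L/(3EI) there and L/(6EI) at the far end, so f₁₁ = f₂₂ = 4.333/EI and f₁₂ = f₂₁ = 2.167/EI.
Compatibility — zero rotation at each built-in end:
  4.333 M_1 + 2.167 M_2 = 1211
  2.167 M_1 + 4.333 M_2 = 1011
Solving the pair gives M_1 = 216.9 kN·m and M_2 = 124.9 kN·m (hogging).

M_2 = 124.9 kN·m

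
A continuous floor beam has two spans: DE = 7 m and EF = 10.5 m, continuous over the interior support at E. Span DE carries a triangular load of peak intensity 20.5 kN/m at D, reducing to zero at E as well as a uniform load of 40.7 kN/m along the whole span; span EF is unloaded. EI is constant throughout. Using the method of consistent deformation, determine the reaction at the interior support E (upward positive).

R_E = 195.7 kN

Insert a hinge at E; M_E is the redundant, and each span becomes simply supported.
Rotations at E on the released spans (each span's end-slope, ×1/EI):
  span DE: triangular load, peak 20.5: 7w₀L³/(360EI) = 136.7/EI
  span DE: UDL 40.7: wL³/(24EI) = 581.7/EI
  relative rotation θ_0 = (718.4 + 0)/EI = 718.4/EI
A unit hogging moment at E produces rotation L₁/(3EI) + L₂/(3EI) = 5.833/EI.
Slope continuity at E: θ_0 = M_E·5.833/EI, so M_E = 718.4/5.833 = 123.2 kN·m (hogging).
Span DE, ΣM about D with M_E applied at E: R_E^{DE}·7 = 1165 + 123.2, so R_E^{DE} = 184 kN and R_D = 356.6 − 184 = 172.7 kN.
Span EF, ΣM about F: R_E^{EF}·10.5 = 0 + 123.2, so R_E^{EF} = 11.73 kN and R_F = 0 − 11.73 = -11.73 kN.
R_E = 184 + 11.73 = 195.7 kN.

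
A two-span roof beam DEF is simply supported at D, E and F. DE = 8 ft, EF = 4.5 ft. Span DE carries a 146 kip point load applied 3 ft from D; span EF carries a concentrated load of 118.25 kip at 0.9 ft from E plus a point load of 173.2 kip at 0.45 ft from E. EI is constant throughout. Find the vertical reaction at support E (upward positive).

R_E = 365 kip

Insert a hinge at E; M_E is the redundant, and each span becomes simply supported.
Rotations at E on the released spans (each span's end-slope, ×1/EI):
  span DE: point load 146 at a = 3: Pab(L + a)/(6LEI) = 501.9/EI
  span EF: point load 118.25 at a = 0.9: Pab(L + b)/(6LEI) = 114.9/EI
  span EF: point load 173.2 at a = 0.45: Pab(L + b)/(6LEI) = 99.96/EI
  relative rotation θ_0 = (501.9 + 214.9)/EI = 716.8/EI
A unit hogging moment at E produces rotation L₁/(3EI) + L₂/(3EI) = 4.167/EI.
Compatibility: M_E·(L₁+L₂)/(3EI) = θ_0, giving M_E = 172 kip·ft (hogging).
Span DE, ΣM about D with M_E applied at E: R_E^{DE}·8 = 438 + 172, so R_E^{DE} = 76.25 kip and R_D = 146 − 76.25 = 69.75 kip.
Span EF, ΣM about F: R_E^{EF}·4.5 = 1127 + 172, so R_E^{EF} = 288.7 kip and R_F = 291.4 − 288.7 = 2.742 kip.
R_E = 76.25 + 288.7 = 365 kip.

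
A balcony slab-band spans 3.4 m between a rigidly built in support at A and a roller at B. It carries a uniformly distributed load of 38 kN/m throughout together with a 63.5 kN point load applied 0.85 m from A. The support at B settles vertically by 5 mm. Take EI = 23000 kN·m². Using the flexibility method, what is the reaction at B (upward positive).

Remove the prop at B; the released (primary) structure is a cantilever built in at A.
Free-end deflection of the primary structure under the applied loading (downward +):
  UDL 38: wL⁴/(8EI) = 634.8/EI
  point load 63.5 at a = 0.85: Pa²(3L − a)/(6EI) = 71.49/EI
  δ_0 = 706.3/EI
Tip deflection under a unit load at B: L³/(3EI) = 13.1/EI.
With EI = 23000 kN·m²: δ_0 = 0.030707 m and δ_{BB} = 0.00057 m/kN.
Compatibility — the beam at B must follow the support down by 0.005 m: δ_0 − R_B·δ_{BB} = 0.005, so R_B = (0.030707 − 0.005)/0.00057 = 45.13 kN.

R_B = 45.13 kN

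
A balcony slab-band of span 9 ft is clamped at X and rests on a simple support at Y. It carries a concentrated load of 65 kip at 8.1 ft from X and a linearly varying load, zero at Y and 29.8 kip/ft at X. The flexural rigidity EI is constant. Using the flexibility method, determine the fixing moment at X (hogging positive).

M_X = 189.9 kip·ft

Choose R_Y as the redundant. The primary structure is the cantilever fixed at X.
Free-end deflection of the primary structure under the applied loading (downward +):
  point load 65 at a = 8.1: Pa²(3L − a)/(6EI) = 13434/EI
  triangular load, peak 29.8 at the fixed end: w₀L⁴/(30EI) = 6517/EI
  δ_0 = 19951/EI
Tip deflection under a unit load at Y: L³/(3EI) = 243/EI.
Compatibility at Y: δ_0 − R_Y·δ_{YY} = 0, so R_Y = 19951/243 = 82.1 kip.
Moment equilibrium about X: M_X = Σ(load moments about X) − R_Y·L = 928.8 − 82.1×9 = 189.9 kip·ft.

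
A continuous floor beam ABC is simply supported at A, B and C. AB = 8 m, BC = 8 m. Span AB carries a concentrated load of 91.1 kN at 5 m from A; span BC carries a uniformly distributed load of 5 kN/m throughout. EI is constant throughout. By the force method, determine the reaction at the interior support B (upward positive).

R_B = 99.29 kN

Insert a hinge at B; M_B is the redundant, and each span becomes simply supported.
Discontinuity in slope at B on the released structure — sum the simple-span end rotations:
  span AB: point load 91.1 at a = 5: Pab(L + a)/(6LEI) = 370.1/EI
  span BC: UDL 5: wL³/(24EI) = 106.7/EI
  relative rotation θ_0 = (370.1 + 106.7)/EI = 476.8/EI
A unit hogging moment at B produces rotation L₁/(3EI) + L₂/(3EI) = 5.333/EI.
Slope continuity at B: θ_0 = M_B·5.333/EI, so M_B = 476.8/5.333 = 89.39 kN·m (hogging).
Span AB, ΣM about A with M_B applied at B: R_B^{AB}·8 = 455.5 + 89.39, so R_B^{AB} = 68.11 kN and R_A = 91.1 − 68.11 = 22.99 kN.
Span BC, ΣM about C: R_B^{BC}·8 = 160 + 89.39, so R_B^{BC} = 31.17 kN and R_C = 40 − 31.17 = 8.826 kN.
R_B = 68.11 + 31.17 = 99.29 kN.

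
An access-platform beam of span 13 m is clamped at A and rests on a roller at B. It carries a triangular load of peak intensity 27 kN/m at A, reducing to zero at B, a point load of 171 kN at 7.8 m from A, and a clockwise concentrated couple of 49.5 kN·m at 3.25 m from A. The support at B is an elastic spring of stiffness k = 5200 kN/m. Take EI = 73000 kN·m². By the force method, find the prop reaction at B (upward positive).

R_B = 109.4 kN

Release the roller at B. Primary structure: cantilever fixed at A.
Downward deflection at the released point B due to the loads:
  triangular load, peak 27 at the fixed end: w₀L⁴/(30EI) = 25705/EI
  point load 171 at a = 7.8: Pa²(3L − a)/(6EI) = 54099/EI
  clockwise couple 49.5 at a = 3.25: M₀a(2L − a)/(2EI) = 1830/EI
  δ_0 = 81634/EI
Tip deflection under a unit load at B: L³/(3EI) = 732.3/EI.
With EI = 73000 kN·m²: δ_0 = 1.1183 m and δ_{BB} = 0.010032 m/kN.
Compatibility — the spring shortens by R_B/k under the reaction it provides: δ_0 − R_B·δ_{BB} = R_B/k. With 1/k = 0.000192 m/kN, R_B = δ_0 / (δ_{BB} + 1/k) = 1.1183 / (0.010032 + 0.000192) = 109.4 kN.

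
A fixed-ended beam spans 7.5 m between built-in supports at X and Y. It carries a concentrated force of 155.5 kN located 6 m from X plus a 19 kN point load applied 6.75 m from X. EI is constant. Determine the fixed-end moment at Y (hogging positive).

M_Y = 160.8 kN·m

Take the two fixed-end moments M_X, M_Y as redundants; the released structure is the simple span XY.
Simple-span end rotations at X and Y under the given loads:
  at X: point load 155.5 at a = 6: Pab(L + b)/(6LEI) = 279.9/EI
  at Y: point load 155.5 at a = 6: Pab(L + a)/(6LEI) = 419.9/EI
  at X: point load 19 at a = 6.75: Pab(L + b)/(6LEI) = 17.63/EI
  at Y: point load 19 at a = 6.75: Pab(L + a)/(6LEI) = 30.46/EI
  θ_X0 = 297.5/EI,  θ_Y0 = 450.3/EI
Flexibility coefficients: a unit moment at one end gives L/(3EI) there and L/(6EI) at the far end, so f₁₁ = f₂₂ = 2.5/EI and f₁₂ = f₂₁ = 1.25/EI.
Compatibility — zero rotation at each built-in end:
  2.5 M_X + 1.25 M_Y = 297.5
  1.25 M_X + 2.5 M_Y = 450.3
Solving the pair gives M_X = 38.6 kN·m and M_Y = 160.8 kN·m (hogging).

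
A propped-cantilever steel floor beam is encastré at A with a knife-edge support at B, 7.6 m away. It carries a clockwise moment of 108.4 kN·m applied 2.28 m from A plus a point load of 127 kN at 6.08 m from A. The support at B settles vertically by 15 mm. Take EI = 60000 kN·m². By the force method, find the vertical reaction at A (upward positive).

R_A = 32.83 kN

Choose R_B as the redundant. The primary structure is the cantilever fixed at A.
Free-end deflection of the primary structure under the applied loading (downward +):
  clockwise couple 108.4 at a = 2.28: M₀a(2L − a)/(2EI) = 1597/EI
  point load 127 at a = 6.08: Pa²(3L − a)/(6EI) = 13083/EI
  δ_0 = 14679/EI
Flexibility coefficient — unit upward force at B: δ_{BB} = L³/(3EI) = 146.3/EI.
With EI = 60000 kN·m²: δ_0 = 0.24465 m and δ_{BB} = 0.002439 m/kN.
Compatibility — the beam at B must follow the support down by 0.015 m: δ_0 − R_B·δ_{BB} = 0.015, so R_B = (0.24465 − 0.015)/0.002439 = 94.17 kN.
Vertical equilibrium: R_A = ΣP − R_B = 127 − 94.17 = 32.83 kN.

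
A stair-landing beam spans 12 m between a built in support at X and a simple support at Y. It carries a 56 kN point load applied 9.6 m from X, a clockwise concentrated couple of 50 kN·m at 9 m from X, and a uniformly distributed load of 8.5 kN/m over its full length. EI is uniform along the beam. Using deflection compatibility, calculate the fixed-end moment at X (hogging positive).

M_X = 197.2 kN·m

Remove the prop at Y; the released (primary) structure is a cantilever built in at X.
Downward deflection at the released point Y due to the loads:
  point load 56 at a = 9.6: Pa²(3L − a)/(6EI) = 22708/EI
  clockwise couple 50 at a = 9: M₀a(2L − a)/(2EI) = 3375/EI
  UDL 8.5: wL⁴/(8EI) = 22032/EI
  δ_0 = 48115/EI
Flexibility coefficient — unit upward force at Y: δ_{YY} = L³/(3EI) = 576/EI.
Compatibility at Y: δ_0 − R_Y·δ_{YY} = 0, so R_Y = 48115/576 = 83.53 kN.
Moment equilibrium about X: M_X = Σ(load moments about X) − R_Y·L = 1200 − 83.53×12 = 197.2 kN·m.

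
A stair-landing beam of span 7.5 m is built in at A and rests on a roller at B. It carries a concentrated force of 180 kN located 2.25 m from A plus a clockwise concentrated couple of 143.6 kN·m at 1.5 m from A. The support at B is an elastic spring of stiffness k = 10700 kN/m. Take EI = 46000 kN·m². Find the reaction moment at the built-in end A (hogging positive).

Remove the prop at B; the released (primary) structure is a cantilever built in at A.
Deflection at B on the released cantilever, summing each load's contribution:
  point load 180 at a = 2.25: Pa²(3L − a)/(6EI) = 3075/EI
  clockwise couple 143.6 at a = 1.5: M₀a(2L − a)/(2EI) = 1454/EI
  δ_0 = 4529/EI
Flexibility coefficient — unit upward force at B: δ_{BB} = L³/(3EI) = 140.6/EI.
With EI = 46000 kN·m²: δ_0 = 0.098466 m and δ_{BB} = 0.003057 m/kN.
Compatibility — the spring shortens by R_B/k under the reaction it provides: δ_0 − R_B·δ_{BB} = R_B/k. With 1/k = 0.000093 m/kN, R_B = δ_0 / (δ_{BB} + 1/k) = 0.098466 / (0.003057 + 0.000093) = 31.25 kN.
Moment equilibrium about A: M_A = Σ(load moments about A) − R_B·L = 548.6 − 31.25×7.5 = 314.2 kN·m.

M_A = 314.2 kN·m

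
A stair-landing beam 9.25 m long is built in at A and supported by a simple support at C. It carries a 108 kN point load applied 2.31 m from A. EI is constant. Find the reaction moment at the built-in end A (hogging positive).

M_A = 163.8 kN·m

Take the reaction at C as the redundant and release it; the primary structure is a cantilever fixed at A.
Deflection at C on the released cantilever, summing each load's contribution:
  point load 108 at a = 2.31: Pa²(3L − a)/(6EI) = 2444/EI
Flexibility coefficient — unit upward force at C: δ_{CC} = L³/(3EI) = 263.8/EI.
The prop prevents deflection at C: R_C = δ_0/δ_{CC} = 2444/263.8 = 9.262 kN.
Moment equilibrium about A: M_A = Σ(load moments about A) − R_C·L = 249.5 − 9.262×9.25 = 163.8 kN·m.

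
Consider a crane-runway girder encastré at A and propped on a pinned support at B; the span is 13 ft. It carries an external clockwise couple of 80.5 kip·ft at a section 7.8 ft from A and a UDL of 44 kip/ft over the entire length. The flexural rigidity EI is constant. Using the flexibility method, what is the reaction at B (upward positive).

Release the roller at B. Primary structure: cantilever fixed at A.
Deflection at B on the released cantilever, summing each load's contribution:
  clockwise couple 80.5 at a = 7.8: M₀a(2L − a)/(2EI) = 5714/EI
  UDL 44: wL⁴/(8EI) = 157086/EI
  δ_0 = 162799/EI
Flexibility coefficient — unit upward force at B: δ_{BB} = L³/(3EI) = 732.3/EI.
Compatibility at B: δ_0 − R_B·δ_{BB} = 0, so R_B = 162799/732.3 = 222.3 kip.

R_B = 222.3 kip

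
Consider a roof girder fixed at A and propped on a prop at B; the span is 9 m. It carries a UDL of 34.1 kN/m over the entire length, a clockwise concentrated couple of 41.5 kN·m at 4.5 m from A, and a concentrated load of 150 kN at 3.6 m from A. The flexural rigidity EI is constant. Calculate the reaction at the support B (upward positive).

R_B = 151.5 kN

Remove the prop at B; the released (primary) structure is a cantilever built in at A.
Free-end deflection of the primary structure under the applied loading (downward +):
  UDL 34.1: wL⁴/(8EI) = 27966/EI
  clockwise couple 41.5 at a = 4.5: M₀a(2L − a)/(2EI) = 1261/EI
  point load 150 at a = 3.6: Pa²(3L − a)/(6EI) = 7582/EI
  δ_0 = 36808/EI
Tip deflection under a unit load at B: L³/(3EI) = 243/EI.
The prop prevents deflection at B: R_B = δ_0/δ_{BB} = 36808/243 = 151.5 kN.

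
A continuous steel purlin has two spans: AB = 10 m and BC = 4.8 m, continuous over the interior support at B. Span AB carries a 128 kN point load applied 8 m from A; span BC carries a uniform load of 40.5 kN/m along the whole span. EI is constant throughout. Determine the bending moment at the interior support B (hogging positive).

Take M_B as the redundant. Released structure: two simple spans AB and BC with a hinge at B.
End slopes at the hinge B, treating each span as simply supported:
  span AB: point load 128 at a = 8: Pab(L + a)/(6LEI) = 614.4/EI
  span BC: UDL 40.5: wL³/(24EI) = 186.6/EI
  relative rotation θ_0 = (614.4 + 186.6)/EI = 801/EI
A unit hogging moment at B produces rotation L₁/(3EI) + L₂/(3EI) = 4.933/EI.
Slope continuity at B: θ_0 = M_B·4.933/EI, so M_B = 801/4.933 = 162.4 kN·m (hogging).

M_B = 162.4 kN·m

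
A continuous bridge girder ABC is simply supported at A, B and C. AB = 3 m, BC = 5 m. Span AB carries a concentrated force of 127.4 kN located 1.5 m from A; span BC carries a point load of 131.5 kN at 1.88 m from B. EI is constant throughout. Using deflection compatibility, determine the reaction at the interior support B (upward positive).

R_B = 201.8 kN

Take M_B as the redundant. Released structure: two simple spans AB and BC with a hinge at B.
Rotations at B on the released spans (each span's end-slope, ×1/EI):
  span AB: point load 127.4 at a = 1.5: Pab(L + a)/(6LEI) = 71.66/EI
  span BC: point load 131.5 at a = 1.88: Pab(L + b)/(6LEI) = 208.8/EI
  relative rotation θ_0 = (71.66 + 208.8)/EI = 280.4/EI
A unit hogging moment at B produces rotation L₁/(3EI) + L₂/(3EI) = 2.667/EI.
Compatibility: M_B·(L₁+L₂)/(3EI) = θ_0, giving M_B = 105.2 kN·m (hogging).
Span AB, ΣM about A with M_B applied at B: R_B^{AB}·3 = 191.1 + 105.2, so R_B^{AB} = 98.75 kN and R_A = 127.4 − 98.75 = 28.65 kN.
Span BC, ΣM about C: R_B^{BC}·5 = 410.3 + 105.2, so R_B^{BC} = 103.1 kN and R_C = 131.5 − 103.1 = 28.41 kN.
R_B = 98.75 + 103.1 = 201.8 kN.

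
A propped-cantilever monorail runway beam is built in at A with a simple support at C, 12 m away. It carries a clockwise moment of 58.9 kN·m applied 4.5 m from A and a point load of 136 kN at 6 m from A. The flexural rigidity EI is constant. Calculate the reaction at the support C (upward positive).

Release the roller at C. Primary structure: cantilever fixed at A.
Deflection at C on the released cantilever, summing each load's contribution:
  clockwise couple 58.9 at a = 4.5: M₀a(2L − a)/(2EI) = 2584/EI
  point load 136 at a = 6: Pa²(3L − a)/(6EI) = 24480/EI
  δ_0 = 27064/EI
Flexibility coefficient — unit upward force at C: δ_{CC} = L³/(3EI) = 576/EI.
Compatibility at C: δ_0 − R_C·δ_{CC} = 0, so R_C = 27064/576 = 46.99 kN.

R_C = 46.99 kN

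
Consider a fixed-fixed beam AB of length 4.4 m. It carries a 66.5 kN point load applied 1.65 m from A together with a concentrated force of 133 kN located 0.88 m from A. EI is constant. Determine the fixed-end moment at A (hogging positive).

M_A = 117.8 kN·m

Take the two fixed-end moments M_A, M_B as redundants; the released structure is the simple span AB.
On the primary (simply-supported) span, the end slopes from the loading are:
  at A: point load 66.5 at a = 1.65: Pab(L + b)/(6LEI) = 81.72/EI
  at B: point load 66.5 at a = 1.65: Pab(L + a)/(6LEI) = 69.15/EI
  at A: point load 133 at a = 0.88: Pab(L + b)/(6LEI) = 123.6/EI
  at B: point load 133 at a = 0.88: Pab(L + a)/(6LEI) = 82.4/EI
  θ_A0 = 205.3/EI,  θ_B0 = 151.5/EI
Flexibility coefficients: a unit moment at one end gives L/(3EI) there and L/(6EI) at the far end, so f₁₁ = f₂₂ = 1.467/EI and f₁₂ = f₂₁ = 0.7333/EI.
Compatibility — zero rotation at each built-in end:
  1.467 M_A + 0.7333 M_B = 205.3
  0.7333 M_A + 1.467 M_B = 151.5
Solving the pair gives M_A = 117.8 kN·m and M_B = 44.44 kN·m (hogging).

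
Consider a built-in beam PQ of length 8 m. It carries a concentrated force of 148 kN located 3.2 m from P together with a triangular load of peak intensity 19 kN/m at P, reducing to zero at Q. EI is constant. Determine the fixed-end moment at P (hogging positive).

Take the two fixed-end moments M_P, M_Q as redundants; the released structure is the simple span PQ.
On the primary (simply-supported) span, the end slopes from the loading are:
  at P: point load 148 at a = 3.2: Pab(L + b)/(6LEI) = 606.2/EI
  at Q: point load 148 at a = 3.2: Pab(L + a)/(6LEI) = 530.4/EI
  at P: triangular load, peak 19: w₀L³/(45EI) = 216.2/EI
  at Q: triangular load, peak 19: 7w₀L³/(360EI) = 189.2/EI
  θ_P0 = 822.4/EI,  θ_Q0 = 719.6/EI
Flexibility coefficients: a unit moment at one end gives L/(3EI) there and L/(6EI) at the far end, so f₁₁ = f₂₂ = 2.667/EI and f₁₂ = f₂₁ = 1.333/EI.
Compatibility — zero rotation at each built-in end:
  2.667 M_P + 1.333 M_Q = 822.4
  1.333 M_P + 2.667 M_Q = 719.6
Solving the pair gives M_P = 231.3 kN·m and M_Q = 154.2 kN·m (hogging).

M_P = 231.3 kN·m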